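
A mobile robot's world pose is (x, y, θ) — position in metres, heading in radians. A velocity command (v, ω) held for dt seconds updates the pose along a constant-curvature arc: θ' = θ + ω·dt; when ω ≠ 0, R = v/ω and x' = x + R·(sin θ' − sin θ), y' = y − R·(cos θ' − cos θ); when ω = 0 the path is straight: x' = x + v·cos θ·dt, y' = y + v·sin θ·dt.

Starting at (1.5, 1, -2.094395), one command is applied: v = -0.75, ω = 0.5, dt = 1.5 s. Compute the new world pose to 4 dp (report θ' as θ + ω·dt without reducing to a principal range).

θ' = -2.0944 + 0.5·1.5 = -1.3444
R = v/ω = -0.75/0.5 = -1.5000
x' = 1.5 + -1.5000·(sin -1.3444 − sin -2.0944) = 1.6627
y' = 1 − -1.5000·(cos -1.3444 − cos -2.0944) = 2.0867

(1.6627, 2.0867, -1.3444)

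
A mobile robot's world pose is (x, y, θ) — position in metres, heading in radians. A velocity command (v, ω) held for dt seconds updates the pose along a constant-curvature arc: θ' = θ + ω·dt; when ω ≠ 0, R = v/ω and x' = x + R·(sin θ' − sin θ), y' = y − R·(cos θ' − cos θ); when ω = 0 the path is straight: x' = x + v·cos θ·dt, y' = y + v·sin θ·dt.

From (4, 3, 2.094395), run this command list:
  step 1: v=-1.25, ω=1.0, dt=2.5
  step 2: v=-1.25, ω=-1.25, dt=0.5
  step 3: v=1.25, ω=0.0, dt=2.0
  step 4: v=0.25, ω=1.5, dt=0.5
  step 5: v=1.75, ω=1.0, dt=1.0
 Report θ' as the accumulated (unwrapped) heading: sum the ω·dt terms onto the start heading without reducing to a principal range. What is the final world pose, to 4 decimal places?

(5.6600, 0.6147, 5.7194)

step 1: θ'=4.5944 (R=-1.2500) → pose (6.3238, 3.4778, 4.5944)
step 2: θ'=3.9694 (R=1.0000) → pose (6.5804, 4.0366, 3.9694)
step 3: θ'=3.9694 (straight) → pose (4.8892, 2.1955, 3.9694)
step 4: θ'=4.7194 (R=0.1667) → pose (4.8453, 2.0816, 4.7194)
step 5: θ'=5.7194 (R=1.7500) → pose (5.6600, 0.6147, 5.7194)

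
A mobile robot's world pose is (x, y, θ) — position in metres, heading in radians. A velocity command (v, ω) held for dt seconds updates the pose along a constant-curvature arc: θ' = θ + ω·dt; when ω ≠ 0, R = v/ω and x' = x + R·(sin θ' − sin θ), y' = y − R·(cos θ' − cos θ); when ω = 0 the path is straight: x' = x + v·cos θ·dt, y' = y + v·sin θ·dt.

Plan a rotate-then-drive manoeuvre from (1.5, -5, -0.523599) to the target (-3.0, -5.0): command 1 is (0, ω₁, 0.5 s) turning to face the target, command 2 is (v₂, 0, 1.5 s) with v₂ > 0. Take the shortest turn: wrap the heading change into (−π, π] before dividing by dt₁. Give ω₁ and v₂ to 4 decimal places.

ω₁ = -5.2360, v₂ = 3.0000

heading to target = atan2(-5−-5, -3−1.5) = 3.1416
Δθ = wrap(3.1416 − -0.5236) = -2.6180; ω₁ = Δθ/dt₁ = -5.2360
distance = √((-3−1.5)² + (-5−-5)²) = 4.5000; v₂ = distance/dt₂ = 3.0000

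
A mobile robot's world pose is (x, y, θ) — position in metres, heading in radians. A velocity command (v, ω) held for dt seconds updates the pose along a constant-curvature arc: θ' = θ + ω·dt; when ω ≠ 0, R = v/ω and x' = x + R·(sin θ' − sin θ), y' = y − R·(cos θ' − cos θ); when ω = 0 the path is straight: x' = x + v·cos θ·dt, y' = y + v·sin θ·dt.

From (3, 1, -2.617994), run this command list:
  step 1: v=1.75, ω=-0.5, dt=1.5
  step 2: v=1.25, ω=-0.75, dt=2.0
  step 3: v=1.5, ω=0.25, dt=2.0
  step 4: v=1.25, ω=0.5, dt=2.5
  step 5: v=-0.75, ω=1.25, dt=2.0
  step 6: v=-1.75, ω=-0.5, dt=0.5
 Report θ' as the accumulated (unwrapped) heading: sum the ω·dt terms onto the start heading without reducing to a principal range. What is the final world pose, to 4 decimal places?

step 1: θ'=-3.3680 (R=-3.5000) → pose (0.4643, 0.6204, -3.3680)
step 2: θ'=-4.8680 (R=-1.6667) → pose (-0.8081, 2.5028, -4.8680)
step 3: θ'=-4.3680 (R=6.0000) → pose (-1.0879, 5.4585, -4.3680)
step 4: θ'=-3.1180 (R=2.5000) → pose (-3.5001, 7.1137, -3.1180)
step 5: θ'=-0.6180 (R=-0.6000) → pose (-3.1666, 8.2026, -0.6180)
step 6: θ'=-0.8680 (R=3.5000) → pose (-3.8093, 8.7930, -0.8680)

(-3.8093, 8.7930, -0.8680)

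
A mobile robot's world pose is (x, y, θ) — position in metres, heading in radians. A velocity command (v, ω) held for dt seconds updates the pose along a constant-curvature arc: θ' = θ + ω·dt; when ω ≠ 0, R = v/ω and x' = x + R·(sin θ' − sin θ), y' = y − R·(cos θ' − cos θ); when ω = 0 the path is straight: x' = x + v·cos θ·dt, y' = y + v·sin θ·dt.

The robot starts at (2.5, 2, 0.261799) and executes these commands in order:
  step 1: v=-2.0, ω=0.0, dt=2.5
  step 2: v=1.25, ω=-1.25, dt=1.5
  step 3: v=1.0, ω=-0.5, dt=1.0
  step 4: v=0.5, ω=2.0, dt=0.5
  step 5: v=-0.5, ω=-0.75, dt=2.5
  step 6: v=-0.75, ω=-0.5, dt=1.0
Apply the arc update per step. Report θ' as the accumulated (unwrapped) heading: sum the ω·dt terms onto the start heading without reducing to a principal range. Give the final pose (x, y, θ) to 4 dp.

step 1: θ'=0.2618 (straight) → pose (-2.3296, 0.7059, 0.2618)
step 2: θ'=-1.6132 (R=-1.0000) → pose (-1.0717, -0.3024, -1.6132)
step 3: θ'=-2.1132 (R=-2.0000) → pose (-1.3570, -1.2500, -2.1132)
step 4: θ'=-1.1132 (R=0.2500) → pose (-1.3671, -1.4895, -1.1132)
step 5: θ'=-2.9882 (R=0.6667) → pose (-0.8709, -0.5362, -2.9882)
step 6: θ'=-3.4882 (R=1.5000) → pose (-0.1322, -0.6077, -3.4882)

(-0.1322, -0.6077, -3.4882)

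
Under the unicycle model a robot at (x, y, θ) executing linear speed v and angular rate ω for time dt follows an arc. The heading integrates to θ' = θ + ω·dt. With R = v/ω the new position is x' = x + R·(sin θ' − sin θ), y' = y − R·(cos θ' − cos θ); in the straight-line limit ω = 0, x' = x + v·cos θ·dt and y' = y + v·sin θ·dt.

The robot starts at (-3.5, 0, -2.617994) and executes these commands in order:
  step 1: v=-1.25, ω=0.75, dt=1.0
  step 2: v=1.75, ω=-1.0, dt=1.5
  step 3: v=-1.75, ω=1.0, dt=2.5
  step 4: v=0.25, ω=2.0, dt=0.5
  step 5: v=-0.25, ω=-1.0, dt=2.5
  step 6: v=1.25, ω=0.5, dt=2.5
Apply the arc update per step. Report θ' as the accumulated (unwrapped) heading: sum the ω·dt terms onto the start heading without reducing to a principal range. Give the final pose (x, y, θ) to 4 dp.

(-3.6747, 0.1002, -1.1180)

step 1: θ'=-1.8680 (R=-1.6667) → pose (-2.7397, 0.9553, -1.8680)
step 2: θ'=-3.3680 (R=-1.7500) → pose (-4.8058, -0.2376, -3.3680)
step 3: θ'=-0.8680 (R=-1.7500) → pose (-3.0777, 2.5989, -0.8680)
step 4: θ'=0.1320 (R=0.1250) → pose (-2.9659, 2.5558, 0.1320)
step 5: θ'=-2.3680 (R=0.2500) → pose (-3.1735, 2.9825, -2.3680)
step 6: θ'=-1.1180 (R=2.5000) → pose (-3.6747, 0.1002, -1.1180)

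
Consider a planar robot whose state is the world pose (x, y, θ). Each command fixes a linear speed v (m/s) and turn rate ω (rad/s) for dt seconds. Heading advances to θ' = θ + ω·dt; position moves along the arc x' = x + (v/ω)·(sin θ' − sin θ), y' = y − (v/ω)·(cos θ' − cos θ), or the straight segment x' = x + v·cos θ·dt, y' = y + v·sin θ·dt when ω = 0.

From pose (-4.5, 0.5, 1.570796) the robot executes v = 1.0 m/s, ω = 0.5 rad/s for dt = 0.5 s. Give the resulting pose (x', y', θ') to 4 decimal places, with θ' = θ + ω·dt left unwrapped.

θ' = 1.5708 + 0.5·0.5 = 1.8208
R = v/ω = 1.0/0.5 = 2.0000
x' = -4.5 + 2.0000·(sin 1.8208 − sin 1.5708) = -4.5622
y' = 0.5 − 2.0000·(cos 1.8208 − cos 1.5708) = 0.9948

(-4.5622, 0.9948, 1.8208)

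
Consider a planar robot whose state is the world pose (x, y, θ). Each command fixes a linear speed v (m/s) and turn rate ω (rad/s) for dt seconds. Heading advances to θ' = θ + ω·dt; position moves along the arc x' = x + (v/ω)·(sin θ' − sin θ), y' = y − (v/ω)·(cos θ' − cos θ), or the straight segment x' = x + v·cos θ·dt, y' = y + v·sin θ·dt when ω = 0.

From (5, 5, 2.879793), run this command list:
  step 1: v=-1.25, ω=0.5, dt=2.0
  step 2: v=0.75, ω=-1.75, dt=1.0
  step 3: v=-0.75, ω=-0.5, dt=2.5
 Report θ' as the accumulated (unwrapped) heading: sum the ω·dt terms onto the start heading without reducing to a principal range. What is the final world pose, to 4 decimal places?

(6.5619, 3.9039, 0.8798)

step 1: θ'=3.8798 (R=-2.5000) → pose (7.3294, 5.5656, 3.8798)
step 2: θ'=2.1298 (R=-0.4286) → pose (6.6777, 5.6553, 2.1298)
step 3: θ'=0.8798 (R=1.5000) → pose (6.5619, 3.9039, 0.8798)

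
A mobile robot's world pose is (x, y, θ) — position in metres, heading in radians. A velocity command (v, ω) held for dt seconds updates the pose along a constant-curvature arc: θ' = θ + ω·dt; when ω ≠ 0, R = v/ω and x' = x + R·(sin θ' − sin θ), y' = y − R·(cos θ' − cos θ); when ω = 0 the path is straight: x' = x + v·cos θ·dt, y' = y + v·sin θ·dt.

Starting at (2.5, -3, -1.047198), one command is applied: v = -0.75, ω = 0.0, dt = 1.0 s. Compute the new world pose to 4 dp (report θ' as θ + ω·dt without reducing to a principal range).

θ' = -1.0472 + 0.0·1.0 = -1.0472
ω = 0 → straight: x' = 2.5 + -0.75·cos(-1.0472)·1.0 = 2.1250
y' = -3 + -0.75·sin(-1.0472)·1.0 = -2.3505

(2.1250, -2.3505, -1.0472)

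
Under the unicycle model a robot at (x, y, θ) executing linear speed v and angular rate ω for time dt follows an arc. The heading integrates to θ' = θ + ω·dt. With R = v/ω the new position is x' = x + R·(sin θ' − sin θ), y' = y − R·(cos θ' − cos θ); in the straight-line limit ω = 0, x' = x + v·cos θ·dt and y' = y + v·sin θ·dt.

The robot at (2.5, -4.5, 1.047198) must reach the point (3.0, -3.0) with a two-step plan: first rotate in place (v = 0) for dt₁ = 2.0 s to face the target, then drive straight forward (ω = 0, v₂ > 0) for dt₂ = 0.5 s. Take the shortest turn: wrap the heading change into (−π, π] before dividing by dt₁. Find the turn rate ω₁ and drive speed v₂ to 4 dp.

heading to target = atan2(-3−-4.5, 3−2.5) = 1.2490
Δθ = wrap(1.2490 − 1.0472) = 0.2018; ω₁ = Δθ/dt₁ = 0.1009
distance = √((3−2.5)² + (-3−-4.5)²) = 1.5811; v₂ = distance/dt₂ = 3.1623

ω₁ = 0.1009, v₂ = 3.1623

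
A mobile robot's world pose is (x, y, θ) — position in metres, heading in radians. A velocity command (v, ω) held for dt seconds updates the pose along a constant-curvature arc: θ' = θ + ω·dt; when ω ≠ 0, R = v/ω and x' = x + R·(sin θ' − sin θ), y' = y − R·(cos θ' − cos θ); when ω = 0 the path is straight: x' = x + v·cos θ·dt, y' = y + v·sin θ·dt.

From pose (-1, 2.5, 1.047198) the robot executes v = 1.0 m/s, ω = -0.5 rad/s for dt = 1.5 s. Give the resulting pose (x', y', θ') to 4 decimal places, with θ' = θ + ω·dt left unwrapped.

(0.1464, 3.4123, 0.2972)

θ' = 1.0472 + -0.5·1.5 = 0.2972
R = v/ω = 1.0/-0.5 = -2.0000
x' = -1 + -2.0000·(sin 0.2972 − sin 1.0472) = 0.1464
y' = 2.5 − -2.0000·(cos 0.2972 − cos 1.0472) = 3.4123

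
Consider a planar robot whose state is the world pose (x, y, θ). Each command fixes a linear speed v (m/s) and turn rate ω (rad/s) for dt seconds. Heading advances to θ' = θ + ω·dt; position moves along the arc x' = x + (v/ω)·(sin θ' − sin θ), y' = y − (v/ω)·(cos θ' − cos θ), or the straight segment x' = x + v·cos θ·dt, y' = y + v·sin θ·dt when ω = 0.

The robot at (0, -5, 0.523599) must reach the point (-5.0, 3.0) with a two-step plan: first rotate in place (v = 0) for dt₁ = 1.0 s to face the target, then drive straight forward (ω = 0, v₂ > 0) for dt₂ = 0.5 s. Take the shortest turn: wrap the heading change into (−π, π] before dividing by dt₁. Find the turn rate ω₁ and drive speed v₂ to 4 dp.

heading to target = atan2(3−-5, -5−0) = 2.1294
Δθ = wrap(2.1294 − 0.5236) = 1.6058; ω₁ = Δθ/dt₁ = 1.6058
distance = √((-5−0)² + (3−-5)²) = 9.4340; v₂ = distance/dt₂ = 18.8680

ω₁ = 1.6058, v₂ = 18.8680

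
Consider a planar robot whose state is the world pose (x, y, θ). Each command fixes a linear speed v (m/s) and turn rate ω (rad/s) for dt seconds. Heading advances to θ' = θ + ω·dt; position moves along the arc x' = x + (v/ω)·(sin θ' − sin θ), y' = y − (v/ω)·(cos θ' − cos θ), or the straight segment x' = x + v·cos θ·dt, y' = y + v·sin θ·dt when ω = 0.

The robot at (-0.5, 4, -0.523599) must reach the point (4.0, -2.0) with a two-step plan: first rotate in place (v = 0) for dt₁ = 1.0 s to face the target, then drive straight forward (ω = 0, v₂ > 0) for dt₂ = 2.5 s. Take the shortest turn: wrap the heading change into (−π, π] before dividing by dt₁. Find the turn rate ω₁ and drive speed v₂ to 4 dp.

ω₁ = -0.4037, v₂ = 3.0000

heading to target = atan2(-2−4, 4−-0.5) = -0.9273
Δθ = wrap(-0.9273 − -0.5236) = -0.4037; ω₁ = Δθ/dt₁ = -0.4037
distance = √((4−-0.5)² + (-2−4)²) = 7.5000; v₂ = distance/dt₂ = 3.0000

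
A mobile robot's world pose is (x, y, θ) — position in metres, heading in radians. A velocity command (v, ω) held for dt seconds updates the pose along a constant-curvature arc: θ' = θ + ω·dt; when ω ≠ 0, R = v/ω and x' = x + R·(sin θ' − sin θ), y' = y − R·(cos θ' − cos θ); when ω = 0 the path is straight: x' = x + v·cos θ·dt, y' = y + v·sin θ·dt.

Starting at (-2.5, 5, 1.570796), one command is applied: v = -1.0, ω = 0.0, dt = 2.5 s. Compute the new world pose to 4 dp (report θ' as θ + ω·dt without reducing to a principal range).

θ' = 1.5708 + 0.0·2.5 = 1.5708
ω = 0 → straight: x' = -2.5 + -1.0·cos(1.5708)·2.5 = -2.5000
y' = 5 + -1.0·sin(1.5708)·2.5 = 2.5000

(-2.5000, 2.5000, 1.5708)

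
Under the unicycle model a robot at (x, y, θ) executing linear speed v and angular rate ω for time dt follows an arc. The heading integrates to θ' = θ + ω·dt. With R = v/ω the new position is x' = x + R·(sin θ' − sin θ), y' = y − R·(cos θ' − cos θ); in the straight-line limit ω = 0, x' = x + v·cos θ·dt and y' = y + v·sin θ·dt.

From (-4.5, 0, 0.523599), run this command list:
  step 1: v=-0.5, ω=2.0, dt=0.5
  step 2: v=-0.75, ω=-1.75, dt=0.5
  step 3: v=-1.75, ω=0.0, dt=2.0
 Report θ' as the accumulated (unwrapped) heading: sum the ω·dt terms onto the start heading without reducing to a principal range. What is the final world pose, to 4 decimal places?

step 1: θ'=1.5236 (R=-0.2500) → pose (-4.6247, -0.2047, 1.5236)
step 2: θ'=0.6486 (R=0.4286) → pose (-4.7939, -0.5260, 0.6486)
step 3: θ'=0.6486 (straight) → pose (-7.5832, -2.6403, 0.6486)

(-7.5832, -2.6403, 0.6486)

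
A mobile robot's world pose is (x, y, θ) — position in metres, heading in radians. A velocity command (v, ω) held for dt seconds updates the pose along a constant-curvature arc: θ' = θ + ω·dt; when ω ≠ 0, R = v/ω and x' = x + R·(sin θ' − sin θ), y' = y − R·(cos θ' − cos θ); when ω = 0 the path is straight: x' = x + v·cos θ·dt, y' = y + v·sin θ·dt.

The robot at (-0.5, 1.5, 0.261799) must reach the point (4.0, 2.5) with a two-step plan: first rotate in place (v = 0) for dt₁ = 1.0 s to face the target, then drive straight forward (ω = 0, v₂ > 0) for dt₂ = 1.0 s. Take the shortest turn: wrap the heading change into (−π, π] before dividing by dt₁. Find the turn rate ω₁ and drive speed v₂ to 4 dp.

heading to target = atan2(2.5−1.5, 4−-0.5) = 0.2187
Δθ = wrap(0.2187 − 0.2618) = -0.0431; ω₁ = Δθ/dt₁ = -0.0431
distance = √((4−-0.5)² + (2.5−1.5)²) = 4.6098; v₂ = distance/dt₂ = 4.6098

ω₁ = -0.0431, v₂ = 4.6098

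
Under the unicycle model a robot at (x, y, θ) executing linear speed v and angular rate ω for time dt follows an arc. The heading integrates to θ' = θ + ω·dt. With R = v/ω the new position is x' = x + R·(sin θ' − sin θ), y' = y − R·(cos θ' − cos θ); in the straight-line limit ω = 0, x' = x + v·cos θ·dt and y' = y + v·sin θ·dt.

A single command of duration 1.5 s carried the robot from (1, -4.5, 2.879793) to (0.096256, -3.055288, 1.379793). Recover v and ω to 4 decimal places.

Δθ = 1.379793 − 2.879793 = -1.500000
ω = Δθ/dt = -1.500000/1.5 = -1.0000
R = −Δy/(cos θ' − cos θ) = -1.2500
v = R·ω = -1.2500·-1.0000 = 1.2500

v = 1.2500, ω = -1.0000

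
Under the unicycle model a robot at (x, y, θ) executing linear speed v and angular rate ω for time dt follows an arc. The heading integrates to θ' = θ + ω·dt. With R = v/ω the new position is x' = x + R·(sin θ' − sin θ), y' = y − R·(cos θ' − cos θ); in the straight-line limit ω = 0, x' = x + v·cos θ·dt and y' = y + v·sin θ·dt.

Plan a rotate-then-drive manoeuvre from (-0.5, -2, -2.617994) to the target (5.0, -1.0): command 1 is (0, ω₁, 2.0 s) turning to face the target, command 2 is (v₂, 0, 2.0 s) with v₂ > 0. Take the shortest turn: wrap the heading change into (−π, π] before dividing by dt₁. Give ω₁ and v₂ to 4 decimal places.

ω₁ = 1.3989, v₂ = 2.7951

heading to target = atan2(-1−-2, 5−-0.5) = 0.1799
Δθ = wrap(0.1799 − -2.6180) = 2.7978; ω₁ = Δθ/dt₁ = 1.3989
distance = √((5−-0.5)² + (-1−-2)²) = 5.5902; v₂ = distance/dt₂ = 2.7951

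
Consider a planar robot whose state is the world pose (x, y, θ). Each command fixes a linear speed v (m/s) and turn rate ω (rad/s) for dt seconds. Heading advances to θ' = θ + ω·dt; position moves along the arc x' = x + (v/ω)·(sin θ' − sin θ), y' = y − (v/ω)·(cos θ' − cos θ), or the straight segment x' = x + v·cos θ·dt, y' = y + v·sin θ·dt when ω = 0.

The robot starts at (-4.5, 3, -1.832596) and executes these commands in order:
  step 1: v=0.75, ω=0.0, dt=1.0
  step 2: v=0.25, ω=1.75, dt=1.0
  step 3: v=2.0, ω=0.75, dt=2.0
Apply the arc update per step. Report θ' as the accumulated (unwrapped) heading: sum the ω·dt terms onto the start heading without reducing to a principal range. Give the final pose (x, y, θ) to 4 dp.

(-1.7125, 4.3463, 1.4174)

step 1: θ'=-1.8326 (straight) → pose (-4.6941, 2.2756, -1.8326)
step 2: θ'=-0.0826 (R=0.1429) → pose (-4.5679, 2.0962, -0.0826)
step 3: θ'=1.4174 (R=2.6667) → pose (-1.7125, 4.3463, 1.4174)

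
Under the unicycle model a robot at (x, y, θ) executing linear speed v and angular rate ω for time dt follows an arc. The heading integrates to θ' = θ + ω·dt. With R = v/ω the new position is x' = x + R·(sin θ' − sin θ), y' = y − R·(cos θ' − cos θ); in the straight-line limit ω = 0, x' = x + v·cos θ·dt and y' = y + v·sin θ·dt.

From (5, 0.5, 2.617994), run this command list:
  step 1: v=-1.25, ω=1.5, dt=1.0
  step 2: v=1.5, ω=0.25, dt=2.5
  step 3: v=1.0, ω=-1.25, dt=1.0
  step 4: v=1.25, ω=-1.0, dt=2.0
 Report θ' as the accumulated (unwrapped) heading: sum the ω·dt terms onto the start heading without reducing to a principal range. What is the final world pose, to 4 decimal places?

step 1: θ'=4.1180 (R=-0.8333) → pose (6.1071, 0.7550, 4.1180)
step 2: θ'=4.7430 (R=6.0000) → pose (5.0808, -2.7886, 4.7430)
step 3: θ'=3.4930 (R=-0.8000) → pose (4.5566, -3.5642, 3.4930)
step 4: θ'=1.4930 (R=-1.2500) → pose (2.8801, -2.2935, 1.4930)

(2.8801, -2.2935, 1.4930)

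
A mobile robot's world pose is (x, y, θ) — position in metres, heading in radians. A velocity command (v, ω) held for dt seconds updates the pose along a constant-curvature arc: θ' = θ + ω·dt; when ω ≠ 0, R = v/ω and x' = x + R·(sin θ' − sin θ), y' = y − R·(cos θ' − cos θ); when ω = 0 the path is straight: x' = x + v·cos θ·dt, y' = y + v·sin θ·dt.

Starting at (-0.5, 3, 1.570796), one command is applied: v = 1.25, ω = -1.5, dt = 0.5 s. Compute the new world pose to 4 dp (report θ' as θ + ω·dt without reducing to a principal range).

(-0.2764, 3.5680, 0.8208)

θ' = 1.5708 + -1.5·0.5 = 0.8208
R = v/ω = 1.25/-1.5 = -0.8333
x' = -0.5 + -0.8333·(sin 0.8208 − sin 1.5708) = -0.2764
y' = 3 − -0.8333·(cos 0.8208 − cos 1.5708) = 3.5680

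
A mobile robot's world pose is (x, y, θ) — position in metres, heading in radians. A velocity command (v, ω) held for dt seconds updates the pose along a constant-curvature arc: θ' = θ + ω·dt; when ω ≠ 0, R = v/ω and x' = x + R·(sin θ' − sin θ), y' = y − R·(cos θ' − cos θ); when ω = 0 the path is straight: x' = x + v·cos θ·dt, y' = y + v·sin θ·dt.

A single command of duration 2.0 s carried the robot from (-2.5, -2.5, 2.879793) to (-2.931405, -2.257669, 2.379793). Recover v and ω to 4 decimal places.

Δθ = 2.379793 − 2.879793 = -0.500000
ω = Δθ/dt = -0.500000/2.0 = -0.2500
R = Δx/(sin θ' − sin θ) = -1.0000
v = R·ω = -1.0000·-0.2500 = 0.2500

v = 0.2500, ω = -0.2500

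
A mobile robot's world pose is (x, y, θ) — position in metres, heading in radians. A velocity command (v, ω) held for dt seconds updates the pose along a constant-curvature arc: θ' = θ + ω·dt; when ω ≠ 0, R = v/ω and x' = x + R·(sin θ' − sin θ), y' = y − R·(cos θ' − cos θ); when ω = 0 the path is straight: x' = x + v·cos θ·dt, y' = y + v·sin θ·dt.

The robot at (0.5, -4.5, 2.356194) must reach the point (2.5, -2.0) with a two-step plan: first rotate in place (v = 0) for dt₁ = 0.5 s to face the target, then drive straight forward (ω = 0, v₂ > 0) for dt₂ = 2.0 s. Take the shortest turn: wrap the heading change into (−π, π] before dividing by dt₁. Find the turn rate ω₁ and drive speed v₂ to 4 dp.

ω₁ = -2.9203, v₂ = 1.6008

heading to target = atan2(-2−-4.5, 2.5−0.5) = 0.8961
Δθ = wrap(0.8961 − 2.3562) = -1.4601; ω₁ = Δθ/dt₁ = -2.9203
distance = √((2.5−0.5)² + (-2−-4.5)²) = 3.2016; v₂ = distance/dt₂ = 1.6008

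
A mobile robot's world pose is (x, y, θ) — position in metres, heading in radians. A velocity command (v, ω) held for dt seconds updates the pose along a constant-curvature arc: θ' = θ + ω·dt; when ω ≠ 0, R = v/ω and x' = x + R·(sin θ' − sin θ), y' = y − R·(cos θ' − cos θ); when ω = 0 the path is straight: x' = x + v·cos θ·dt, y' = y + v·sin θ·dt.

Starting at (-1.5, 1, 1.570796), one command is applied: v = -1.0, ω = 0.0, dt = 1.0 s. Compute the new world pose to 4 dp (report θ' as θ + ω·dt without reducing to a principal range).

θ' = 1.5708 + 0.0·1.0 = 1.5708
ω = 0 → straight: x' = -1.5 + -1.0·cos(1.5708)·1.0 = -1.5000
y' = 1 + -1.0·sin(1.5708)·1.0 = 0.0000

(-1.5000, 0.0000, 1.5708)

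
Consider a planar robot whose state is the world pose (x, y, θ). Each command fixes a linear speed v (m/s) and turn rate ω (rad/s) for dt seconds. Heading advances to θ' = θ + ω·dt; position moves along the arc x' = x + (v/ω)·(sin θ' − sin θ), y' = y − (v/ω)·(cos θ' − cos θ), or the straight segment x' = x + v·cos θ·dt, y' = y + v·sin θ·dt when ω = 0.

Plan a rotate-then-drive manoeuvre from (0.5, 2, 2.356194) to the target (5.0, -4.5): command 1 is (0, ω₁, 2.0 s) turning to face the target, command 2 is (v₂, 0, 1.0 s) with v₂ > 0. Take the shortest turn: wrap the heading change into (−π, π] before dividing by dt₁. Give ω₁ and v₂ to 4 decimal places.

ω₁ = 1.4809, v₂ = 7.9057

heading to target = atan2(-4.5−2, 5−0.5) = -0.9653
Δθ = wrap(-0.9653 − 2.3562) = 2.9617; ω₁ = Δθ/dt₁ = 1.4809
distance = √((5−0.5)² + (-4.5−2)²) = 7.9057; v₂ = distance/dt₂ = 7.9057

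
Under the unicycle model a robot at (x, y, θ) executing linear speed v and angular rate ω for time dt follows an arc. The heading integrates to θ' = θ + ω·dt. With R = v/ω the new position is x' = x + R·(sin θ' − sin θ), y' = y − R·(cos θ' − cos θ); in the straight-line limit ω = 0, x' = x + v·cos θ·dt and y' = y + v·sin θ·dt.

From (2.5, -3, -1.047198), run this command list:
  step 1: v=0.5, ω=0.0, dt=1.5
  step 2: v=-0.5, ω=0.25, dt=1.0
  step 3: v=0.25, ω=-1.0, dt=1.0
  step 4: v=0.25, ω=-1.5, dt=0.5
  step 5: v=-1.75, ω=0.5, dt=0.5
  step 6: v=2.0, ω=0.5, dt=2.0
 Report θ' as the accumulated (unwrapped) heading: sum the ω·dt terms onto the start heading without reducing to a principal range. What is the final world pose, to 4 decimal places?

(2.3650, -6.7460, -1.2972)

step 1: θ'=-1.0472 (straight) → pose (2.8750, -3.6495, -1.0472)
step 2: θ'=-0.7972 (R=-2.0000) → pose (2.5738, -3.2521, -0.7972)
step 3: θ'=-1.7972 (R=-0.2500) → pose (2.6385, -3.4829, -1.7972)
step 4: θ'=-2.5472 (R=-0.1667) → pose (2.5694, -3.5836, -2.5472)
step 5: θ'=-2.2972 (R=-3.5000) → pose (3.2259, -3.0085, -2.2972)
step 6: θ'=-1.2972 (R=4.0000) → pose (2.3650, -6.7460, -1.2972)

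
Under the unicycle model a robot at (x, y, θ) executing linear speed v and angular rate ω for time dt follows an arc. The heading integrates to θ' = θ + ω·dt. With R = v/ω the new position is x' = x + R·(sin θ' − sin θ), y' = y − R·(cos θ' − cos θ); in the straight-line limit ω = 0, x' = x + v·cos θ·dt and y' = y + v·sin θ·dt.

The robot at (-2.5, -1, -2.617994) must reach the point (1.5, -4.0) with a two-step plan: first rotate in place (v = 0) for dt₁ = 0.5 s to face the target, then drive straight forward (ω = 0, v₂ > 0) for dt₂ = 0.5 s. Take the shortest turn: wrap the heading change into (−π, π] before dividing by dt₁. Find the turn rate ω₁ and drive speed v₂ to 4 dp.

ω₁ = 3.9490, v₂ = 10.0000

heading to target = atan2(-4−-1, 1.5−-2.5) = -0.6435
Δθ = wrap(-0.6435 − -2.6180) = 1.9745; ω₁ = Δθ/dt₁ = 3.9490
distance = √((1.5−-2.5)² + (-4−-1)²) = 5.0000; v₂ = distance/dt₂ = 10.0000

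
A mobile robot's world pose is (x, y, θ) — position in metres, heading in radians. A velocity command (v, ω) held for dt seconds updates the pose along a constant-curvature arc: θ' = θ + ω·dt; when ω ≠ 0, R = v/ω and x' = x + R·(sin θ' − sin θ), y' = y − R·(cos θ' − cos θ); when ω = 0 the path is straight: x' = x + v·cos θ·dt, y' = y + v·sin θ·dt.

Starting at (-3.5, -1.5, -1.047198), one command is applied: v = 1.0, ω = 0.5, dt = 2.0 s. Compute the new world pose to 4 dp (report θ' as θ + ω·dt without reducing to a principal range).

(-1.8623, -2.4978, -0.0472)

θ' = -1.0472 + 0.5·2.0 = -0.0472
R = v/ω = 1.0/0.5 = 2.0000
x' = -3.5 + 2.0000·(sin -0.0472 − sin -1.0472) = -1.8623
y' = -1.5 − 2.0000·(cos -0.0472 − cos -1.0472) = -2.4978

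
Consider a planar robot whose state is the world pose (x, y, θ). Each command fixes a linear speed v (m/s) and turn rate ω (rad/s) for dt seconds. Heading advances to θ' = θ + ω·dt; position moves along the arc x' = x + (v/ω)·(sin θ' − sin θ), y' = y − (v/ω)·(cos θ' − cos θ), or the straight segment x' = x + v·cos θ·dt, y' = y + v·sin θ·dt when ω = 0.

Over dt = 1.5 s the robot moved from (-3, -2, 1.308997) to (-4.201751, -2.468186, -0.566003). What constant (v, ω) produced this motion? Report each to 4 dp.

Δθ = -0.566003 − 1.308997 = -1.875000
ω = Δθ/dt = -1.875000/1.5 = -1.2500
R = Δx/(sin θ' − sin θ) = 0.8000
v = R·ω = 0.8000·-1.2500 = -1.0000

v = -1.0000, ω = -1.2500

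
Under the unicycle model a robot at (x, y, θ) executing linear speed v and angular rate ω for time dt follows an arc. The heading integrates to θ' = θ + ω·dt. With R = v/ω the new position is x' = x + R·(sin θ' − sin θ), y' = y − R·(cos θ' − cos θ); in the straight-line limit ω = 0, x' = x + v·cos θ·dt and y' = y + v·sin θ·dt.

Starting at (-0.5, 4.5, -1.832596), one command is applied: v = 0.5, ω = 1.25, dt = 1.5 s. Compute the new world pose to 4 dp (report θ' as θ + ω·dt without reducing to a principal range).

θ' = -1.8326 + 1.25·1.5 = 0.0424
R = v/ω = 0.5/1.25 = 0.4000
x' = -0.5 + 0.4000·(sin 0.0424 − sin -1.8326) = -0.0967
y' = 4.5 − 0.4000·(cos 0.0424 − cos -1.8326) = 3.9968

(-0.0967, 3.9968, 0.0424)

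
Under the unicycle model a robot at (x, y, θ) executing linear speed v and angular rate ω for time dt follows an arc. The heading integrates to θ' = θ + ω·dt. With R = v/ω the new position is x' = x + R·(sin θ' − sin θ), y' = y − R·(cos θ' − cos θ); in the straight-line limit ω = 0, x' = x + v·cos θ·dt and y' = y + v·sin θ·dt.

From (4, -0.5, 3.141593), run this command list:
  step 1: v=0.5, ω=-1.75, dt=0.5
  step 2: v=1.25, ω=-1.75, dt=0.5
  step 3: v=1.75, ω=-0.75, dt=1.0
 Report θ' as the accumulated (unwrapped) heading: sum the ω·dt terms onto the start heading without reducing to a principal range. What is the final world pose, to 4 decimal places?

step 1: θ'=2.2666 (R=-0.2857) → pose (3.7807, -0.3974, 2.2666)
step 2: θ'=1.3916 (R=-0.7143) → pose (3.6261, 0.1877, 1.3916)
step 3: θ'=0.6416 (R=-2.3333) → pose (4.5256, 1.6412, 0.6416)

(4.5256, 1.6412, 0.6416)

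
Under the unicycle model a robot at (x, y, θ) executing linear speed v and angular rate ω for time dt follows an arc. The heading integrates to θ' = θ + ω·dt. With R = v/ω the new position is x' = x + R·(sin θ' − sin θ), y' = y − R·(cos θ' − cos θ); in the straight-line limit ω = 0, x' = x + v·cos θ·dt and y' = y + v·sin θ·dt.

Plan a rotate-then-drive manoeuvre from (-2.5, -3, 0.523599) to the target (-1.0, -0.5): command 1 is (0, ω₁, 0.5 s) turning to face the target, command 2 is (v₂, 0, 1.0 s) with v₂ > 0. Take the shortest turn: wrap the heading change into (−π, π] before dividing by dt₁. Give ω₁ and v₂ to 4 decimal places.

heading to target = atan2(-0.5−-3, -1−-2.5) = 1.0304
Δθ = wrap(1.0304 − 0.5236) = 0.5068; ω₁ = Δθ/dt₁ = 1.0136
distance = √((-1−-2.5)² + (-0.5−-3)²) = 2.9155; v₂ = distance/dt₂ = 2.9155

ω₁ = 1.0136, v₂ = 2.9155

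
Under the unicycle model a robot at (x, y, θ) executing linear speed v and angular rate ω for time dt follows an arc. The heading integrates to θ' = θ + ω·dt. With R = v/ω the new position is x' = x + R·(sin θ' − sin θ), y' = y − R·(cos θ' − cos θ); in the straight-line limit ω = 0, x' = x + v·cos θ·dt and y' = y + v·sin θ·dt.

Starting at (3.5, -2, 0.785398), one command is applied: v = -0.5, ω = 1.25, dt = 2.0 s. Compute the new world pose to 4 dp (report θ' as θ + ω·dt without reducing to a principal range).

(3.8402, -2.6787, 3.2854)

θ' = 0.7854 + 1.25·2.0 = 3.2854
R = v/ω = -0.5/1.25 = -0.4000
x' = 3.5 + -0.4000·(sin 3.2854 − sin 0.7854) = 3.8402
y' = -2 − -0.4000·(cos 3.2854 − cos 0.7854) = -2.6787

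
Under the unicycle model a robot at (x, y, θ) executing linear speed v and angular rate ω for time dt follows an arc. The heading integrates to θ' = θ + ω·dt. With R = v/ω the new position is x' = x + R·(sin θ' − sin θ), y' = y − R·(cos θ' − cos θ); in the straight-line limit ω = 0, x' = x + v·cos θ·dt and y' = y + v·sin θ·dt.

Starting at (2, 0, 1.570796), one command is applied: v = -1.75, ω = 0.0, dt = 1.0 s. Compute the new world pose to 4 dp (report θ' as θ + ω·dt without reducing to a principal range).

(2.0000, -1.7500, 1.5708)

θ' = 1.5708 + 0.0·1.0 = 1.5708
ω = 0 → straight: x' = 2 + -1.75·cos(1.5708)·1.0 = 2.0000
y' = 0 + -1.75·sin(1.5708)·1.0 = -1.7500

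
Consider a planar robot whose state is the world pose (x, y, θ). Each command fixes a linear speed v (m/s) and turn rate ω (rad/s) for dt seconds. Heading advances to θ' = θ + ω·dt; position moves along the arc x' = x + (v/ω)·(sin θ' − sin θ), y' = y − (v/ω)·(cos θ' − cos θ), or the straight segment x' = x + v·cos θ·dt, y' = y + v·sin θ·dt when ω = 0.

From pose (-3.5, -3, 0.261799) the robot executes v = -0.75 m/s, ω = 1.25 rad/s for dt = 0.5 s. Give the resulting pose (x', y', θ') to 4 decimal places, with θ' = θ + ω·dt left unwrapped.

(-3.8097, -3.2004, 0.8868)

θ' = 0.2618 + 1.25·0.5 = 0.8868
R = v/ω = -0.75/1.25 = -0.6000
x' = -3.5 + -0.6000·(sin 0.8868 − sin 0.2618) = -3.8097
y' = -3 − -0.6000·(cos 0.8868 − cos 0.2618) = -3.2004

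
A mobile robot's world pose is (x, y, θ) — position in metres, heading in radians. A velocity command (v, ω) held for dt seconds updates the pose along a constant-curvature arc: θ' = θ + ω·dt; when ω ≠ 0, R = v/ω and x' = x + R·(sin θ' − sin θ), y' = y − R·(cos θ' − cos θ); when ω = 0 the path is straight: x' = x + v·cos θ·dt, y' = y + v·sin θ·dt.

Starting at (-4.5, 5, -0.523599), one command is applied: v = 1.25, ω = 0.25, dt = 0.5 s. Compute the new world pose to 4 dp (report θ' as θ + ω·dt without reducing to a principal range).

θ' = -0.5236 + 0.25·0.5 = -0.3986
R = v/ω = 1.25/0.25 = 5.0000
x' = -4.5 + 5.0000·(sin -0.3986 − sin -0.5236) = -3.9406
y' = 5 − 5.0000·(cos -0.3986 − cos -0.5236) = 4.7221

(-3.9406, 4.7221, -0.3986)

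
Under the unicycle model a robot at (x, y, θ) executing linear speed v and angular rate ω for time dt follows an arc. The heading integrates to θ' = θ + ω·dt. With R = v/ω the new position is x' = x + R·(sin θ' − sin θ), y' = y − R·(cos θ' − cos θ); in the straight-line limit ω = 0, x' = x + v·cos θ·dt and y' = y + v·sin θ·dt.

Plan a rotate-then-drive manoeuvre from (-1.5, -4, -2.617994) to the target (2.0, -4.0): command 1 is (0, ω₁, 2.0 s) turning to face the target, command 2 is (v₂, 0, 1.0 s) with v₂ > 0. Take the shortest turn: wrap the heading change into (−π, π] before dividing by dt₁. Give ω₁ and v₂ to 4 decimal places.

heading to target = atan2(-4−-4, 2−-1.5) = 0.0000
Δθ = wrap(0.0000 − -2.6180) = 2.6180; ω₁ = Δθ/dt₁ = 1.3090
distance = √((2−-1.5)² + (-4−-4)²) = 3.5000; v₂ = distance/dt₂ = 3.5000

ω₁ = 1.3090, v₂ = 3.5000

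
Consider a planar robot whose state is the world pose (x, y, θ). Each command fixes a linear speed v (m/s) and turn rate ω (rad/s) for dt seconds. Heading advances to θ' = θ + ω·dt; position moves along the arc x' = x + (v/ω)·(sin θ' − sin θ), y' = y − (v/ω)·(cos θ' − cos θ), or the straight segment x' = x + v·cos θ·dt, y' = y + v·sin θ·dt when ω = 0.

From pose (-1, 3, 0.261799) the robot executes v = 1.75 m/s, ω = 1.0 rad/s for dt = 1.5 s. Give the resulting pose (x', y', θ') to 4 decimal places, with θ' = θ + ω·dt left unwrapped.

θ' = 0.2618 + 1.0·1.5 = 1.7618
R = v/ω = 1.75/1.0 = 1.7500
x' = -1 + 1.7500·(sin 1.7618 − sin 0.2618) = 0.2652
y' = 3 − 1.7500·(cos 1.7618 − cos 0.2618) = 5.0226

(0.2652, 5.0226, 1.7618)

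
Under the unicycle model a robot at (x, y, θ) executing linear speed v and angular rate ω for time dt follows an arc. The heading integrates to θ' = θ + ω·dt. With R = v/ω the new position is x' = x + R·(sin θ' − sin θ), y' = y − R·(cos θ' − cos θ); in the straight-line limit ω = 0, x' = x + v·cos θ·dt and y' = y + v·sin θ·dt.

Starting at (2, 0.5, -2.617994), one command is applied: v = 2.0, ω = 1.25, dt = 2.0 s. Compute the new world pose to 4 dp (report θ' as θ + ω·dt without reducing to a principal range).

(2.6116, -2.4745, -0.1180)

θ' = -2.6180 + 1.25·2.0 = -0.1180
R = v/ω = 2.0/1.25 = 1.6000
x' = 2 + 1.6000·(sin -0.1180 − sin -2.6180) = 2.6116
y' = 0.5 − 1.6000·(cos -0.1180 − cos -2.6180) = -2.4745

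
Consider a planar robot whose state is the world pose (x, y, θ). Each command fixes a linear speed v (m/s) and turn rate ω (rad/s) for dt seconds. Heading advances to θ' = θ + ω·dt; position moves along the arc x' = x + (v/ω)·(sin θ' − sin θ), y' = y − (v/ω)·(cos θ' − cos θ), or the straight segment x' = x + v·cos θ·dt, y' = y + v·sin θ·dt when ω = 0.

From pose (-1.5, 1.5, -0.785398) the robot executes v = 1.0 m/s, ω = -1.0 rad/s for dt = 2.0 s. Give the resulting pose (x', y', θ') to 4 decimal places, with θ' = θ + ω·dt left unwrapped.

θ' = -0.7854 + -1.0·2.0 = -2.7854
R = v/ω = 1.0/-1.0 = -1.0000
x' = -1.5 + -1.0000·(sin -2.7854 − sin -0.7854) = -1.8584
y' = 1.5 − -1.0000·(cos -2.7854 − cos -0.7854) = -0.1443

(-1.8584, -0.1443, -2.7854)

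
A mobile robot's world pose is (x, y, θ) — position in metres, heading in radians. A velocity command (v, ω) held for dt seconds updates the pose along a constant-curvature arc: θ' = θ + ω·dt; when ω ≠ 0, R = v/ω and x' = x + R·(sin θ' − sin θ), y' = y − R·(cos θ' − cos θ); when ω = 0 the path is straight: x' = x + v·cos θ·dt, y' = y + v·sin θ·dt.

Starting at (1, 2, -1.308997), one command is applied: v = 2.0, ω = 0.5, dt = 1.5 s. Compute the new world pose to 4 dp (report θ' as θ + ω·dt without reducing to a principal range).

(2.7424, -0.3559, -0.5590)

θ' = -1.3090 + 0.5·1.5 = -0.5590
R = v/ω = 2.0/0.5 = 4.0000
x' = 1 + 4.0000·(sin -0.5590 − sin -1.3090) = 2.7424
y' = 2 − 4.0000·(cos -0.5590 − cos -1.3090) = -0.3559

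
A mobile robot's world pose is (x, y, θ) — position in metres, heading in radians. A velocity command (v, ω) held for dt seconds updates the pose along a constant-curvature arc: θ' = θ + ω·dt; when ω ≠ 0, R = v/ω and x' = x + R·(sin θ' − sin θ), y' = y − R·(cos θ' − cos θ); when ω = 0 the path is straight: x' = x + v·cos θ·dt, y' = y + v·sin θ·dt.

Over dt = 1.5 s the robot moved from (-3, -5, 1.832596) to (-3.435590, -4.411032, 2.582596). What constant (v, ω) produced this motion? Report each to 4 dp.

Δθ = 2.582596 − 1.832596 = 0.750000
ω = Δθ/dt = 0.750000/1.5 = 0.5000
R = −Δy/(cos θ' − cos θ) = 1.0000
v = R·ω = 1.0000·0.5000 = 0.5000

v = 0.5000, ω = 0.5000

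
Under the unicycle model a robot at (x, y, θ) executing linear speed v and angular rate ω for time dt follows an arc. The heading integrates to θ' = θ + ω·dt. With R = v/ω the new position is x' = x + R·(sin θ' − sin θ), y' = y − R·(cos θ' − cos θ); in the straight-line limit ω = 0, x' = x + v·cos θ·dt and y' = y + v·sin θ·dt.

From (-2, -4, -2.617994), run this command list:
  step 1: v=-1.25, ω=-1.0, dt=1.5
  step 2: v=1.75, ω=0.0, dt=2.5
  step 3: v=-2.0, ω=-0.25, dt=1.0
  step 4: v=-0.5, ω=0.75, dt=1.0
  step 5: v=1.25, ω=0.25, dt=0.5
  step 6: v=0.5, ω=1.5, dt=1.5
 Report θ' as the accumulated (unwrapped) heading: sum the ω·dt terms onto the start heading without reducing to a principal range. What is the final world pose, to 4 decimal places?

(-2.5675, -3.0734, -1.2430)

step 1: θ'=-4.1180 (R=1.2500) → pose (-0.3394, -4.3825, -4.1180)
step 2: θ'=-4.1180 (straight) → pose (-2.7894, -0.7579, -4.1180)
step 3: θ'=-4.3680 (R=8.0000) → pose (-1.8871, -2.5369, -4.3680)
step 4: θ'=-3.6180 (R=-0.6667) → pose (-1.5653, -2.9043, -3.6180)
step 5: θ'=-3.4930 (R=5.0000) → pose (-2.1371, -2.6531, -3.4930)
step 6: θ'=-1.2430 (R=0.3333) → pose (-2.5675, -3.0734, -1.2430)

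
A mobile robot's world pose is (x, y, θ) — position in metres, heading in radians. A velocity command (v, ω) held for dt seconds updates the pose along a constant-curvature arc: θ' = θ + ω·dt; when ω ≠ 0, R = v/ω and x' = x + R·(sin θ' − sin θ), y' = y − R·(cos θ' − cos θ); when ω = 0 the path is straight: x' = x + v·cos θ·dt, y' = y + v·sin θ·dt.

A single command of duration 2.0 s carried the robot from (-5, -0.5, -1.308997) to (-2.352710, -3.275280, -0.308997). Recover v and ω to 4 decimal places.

Δθ = -0.308997 − -1.308997 = 1.000000
ω = Δθ/dt = 1.000000/2.0 = 0.5000
R = −Δy/(cos θ' − cos θ) = 4.0000
v = R·ω = 4.0000·0.5000 = 2.0000

v = 2.0000, ω = 0.5000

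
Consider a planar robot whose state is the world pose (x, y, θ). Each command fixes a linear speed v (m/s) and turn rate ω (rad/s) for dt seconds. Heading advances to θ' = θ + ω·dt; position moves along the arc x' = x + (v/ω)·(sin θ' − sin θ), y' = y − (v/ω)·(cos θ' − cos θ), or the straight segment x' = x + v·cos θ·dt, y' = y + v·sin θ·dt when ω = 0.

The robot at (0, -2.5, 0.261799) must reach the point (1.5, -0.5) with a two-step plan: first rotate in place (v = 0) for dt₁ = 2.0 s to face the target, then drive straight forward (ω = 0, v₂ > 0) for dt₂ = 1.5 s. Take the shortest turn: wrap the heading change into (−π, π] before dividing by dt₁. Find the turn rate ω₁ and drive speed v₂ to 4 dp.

heading to target = atan2(-0.5−-2.5, 1.5−0) = 0.9273
Δθ = wrap(0.9273 − 0.2618) = 0.6655; ω₁ = Δθ/dt₁ = 0.3327
distance = √((1.5−0)² + (-0.5−-2.5)²) = 2.5000; v₂ = distance/dt₂ = 1.6667

ω₁ = 0.3327, v₂ = 1.6667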